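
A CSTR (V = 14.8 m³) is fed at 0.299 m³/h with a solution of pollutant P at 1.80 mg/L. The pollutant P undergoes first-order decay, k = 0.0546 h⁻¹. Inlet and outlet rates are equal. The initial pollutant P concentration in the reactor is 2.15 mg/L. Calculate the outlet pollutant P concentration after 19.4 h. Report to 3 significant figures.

0.876 mg/L

Species balance: V dC/dt = Q C_in − Q C − k V C.
dC/dt = (Q/V) C_in − (Q/V + k) C; effective rate a = Q/V + k = 0.020203 + 0.0546 = 0.074803 h⁻¹.
C_ss = Q C_in/(Q + kV) = 0.48614 mg/L; C(t) = C_ss + (C₀ − C_ss) e^(−a t).
C(19.4) = 0.48614 + (1.6639)·e^(−0.074803·19.4) = 0.48614 + (1.6639)·0.23430 = 0.87598 mg/L.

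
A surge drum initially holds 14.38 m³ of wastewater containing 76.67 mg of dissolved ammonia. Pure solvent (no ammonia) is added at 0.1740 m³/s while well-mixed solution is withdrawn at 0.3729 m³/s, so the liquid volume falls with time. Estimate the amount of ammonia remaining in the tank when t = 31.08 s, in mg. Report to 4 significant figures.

Total volume: dV/dt = Q_in − Q_out = -0.198900 m³/s, so V(t) = 14.38 − 0.198900 t and V(31.08) = 8.19819 m³.
No ammonia enters, so dm/dt = −Q_out · (m/V).
Separate: dm/m = −Q_out dt/V(t) ⇒ ln(m/m₀) = −(Q_out/(Q_in−Q_out)) ln(V/V₀).
m = m₀ (V₀/V)^(Q_out/(Q_in−Q_out)) = 76.67 × (14.38/8.19819)^(-1.87481) = 26.7359 mg.

26.74 mg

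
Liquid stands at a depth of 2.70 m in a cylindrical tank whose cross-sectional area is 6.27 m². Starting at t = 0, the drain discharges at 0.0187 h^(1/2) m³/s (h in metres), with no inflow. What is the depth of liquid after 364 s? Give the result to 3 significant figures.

1.21 m

Volume balance on the tank: A dh/dt = −0.0187 √h.
Separate and integrate: 2(√h − √h₀) = −(0.0187/A) t.
√h = √2.70 − 0.0187·364/(2·6.27) = 1.6432 − 0.54281 = 1.1004.
h = 1.1004² = 1.2108 m.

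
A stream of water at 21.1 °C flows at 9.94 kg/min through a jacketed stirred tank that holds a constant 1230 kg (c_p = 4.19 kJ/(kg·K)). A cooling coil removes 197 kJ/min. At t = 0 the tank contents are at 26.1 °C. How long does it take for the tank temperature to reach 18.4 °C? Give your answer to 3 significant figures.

M c_p dT/dt = ṁ c_p (T_in − T) − Q̇.
τ = M/ṁ = 123.74 min; T_ss = T_in − Q̇/(ṁ c_p) = 16.370 °C.
T(t) = T_ss + (T₀ − T_ss) e^(−t/τ). Set T = 18.4:
e^(−t/τ) = (18.4 − 16.370)/(26.1 − 16.370) = 0.20864
t = −123.74 · ln(0.20864) = 193.92 min.

194 min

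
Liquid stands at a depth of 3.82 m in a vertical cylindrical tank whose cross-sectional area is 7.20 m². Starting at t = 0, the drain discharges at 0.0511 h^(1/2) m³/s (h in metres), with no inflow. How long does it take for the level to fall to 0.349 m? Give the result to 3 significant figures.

384 s

With no inflow, A dh/dt = −0.0511 √h.
This is separable: 2 d(√h)/dt = −0.0511/A, so √h = √h₀ − (0.0511/(2A)) t.
t = 2A(√h₀ − √h)/0.0511 = 2·7.20·(√3.82 − √0.349)/0.0511
  = 14.400 × (1.9545 − 0.59076) / 0.0511 = 384.30 s.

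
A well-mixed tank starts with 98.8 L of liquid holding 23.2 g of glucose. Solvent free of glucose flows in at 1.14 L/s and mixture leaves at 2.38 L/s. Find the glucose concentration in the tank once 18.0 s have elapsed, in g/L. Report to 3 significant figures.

Let m(t) be the amount of glucose. Volume: V(t) = V₀ + (Q_in − Q_out) t = 98.8 − 1.2400 t; V(18.0) = 76.480 L.
No glucose enters, so dm/dt = −Q_out · (m/V).
dm/m = −Q_out dt/(V₀ − 1.2400 t); integrating gives ln(m/m₀) = −(Q_out/(Q_in−Q_out)) ln(V/V₀).
m = m₀ (V₀/V)^(Q_out/(Q_in−Q_out)) = 23.2 × (98.8/76.480)^(-1.9194) = 14.192 g.
C = m/V = 14.192/76.480 = 0.18556 g/L.

0.186 g/L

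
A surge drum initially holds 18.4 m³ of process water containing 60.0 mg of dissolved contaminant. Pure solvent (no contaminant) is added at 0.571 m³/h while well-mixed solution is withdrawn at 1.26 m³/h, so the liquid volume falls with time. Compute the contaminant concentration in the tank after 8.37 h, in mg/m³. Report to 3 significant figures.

2.39 mg/m³

Let m(t) be the amount of contaminant. Volume: V(t) = V₀ + (Q_in − Q_out) t = 18.4 − 0.68900 t; V(8.37) = 12.633 m³.
No contaminant enters, so dm/dt = −Q_out · (m/V).
dm/m = −Q_out dt/(V₀ − 0.68900 t); integrating gives ln(m/m₀) = −(Q_out/(Q_in−Q_out)) ln(V/V₀).
m = m₀ (V₀/V)^(Q_out/(Q_in−Q_out)) = 60.0 × (18.4/12.633)^(-1.8287) = 30.165 mg.
C = m/V = 30.165/12.633 = 2.3878 mg/m³.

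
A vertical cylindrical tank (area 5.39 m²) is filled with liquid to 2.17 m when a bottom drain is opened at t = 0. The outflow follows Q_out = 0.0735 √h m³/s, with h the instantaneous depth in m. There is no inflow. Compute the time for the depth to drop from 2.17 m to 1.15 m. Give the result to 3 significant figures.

58.8 s

A dh/dt = −Q_out = −0.0735 √h.
This is separable: 2 d(√h)/dt = −0.0735/A, so √h = √h₀ − (0.0735/(2A)) t.
t = 2A(√h₀ − √h)/0.0735 = 2·5.39·(√2.17 − √1.15)/0.0735
  = 10.780 × (1.4731 − 1.0724) / 0.0735 = 58.771 s.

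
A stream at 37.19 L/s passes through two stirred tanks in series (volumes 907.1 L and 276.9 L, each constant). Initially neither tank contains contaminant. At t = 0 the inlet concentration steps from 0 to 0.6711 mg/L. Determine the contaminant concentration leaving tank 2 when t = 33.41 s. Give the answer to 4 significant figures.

Time constants: τᵢ = Vᵢ/Q for each well-mixed tank.
τ₁ = 907.1/37.19 = 24.3910 s; τ₂ = 276.9/37.19 = 7.44555 s.
Tank 1: C₁ = C_in(1 − e^(−t/τ₁)). Tank 2 (τ₁ ≠ τ₂): C₂ = C_in[1 − (τ₁ e^(−t/τ₁) − τ₂ e^(−t/τ₂))/(τ₁ − τ₂)].
At t = 33.41: e^(−t/τ₁) = 0.254166, e^(−t/τ₂) = 0.0112516.
C₂ = 0.6711·[1 − (24.3910·0.254166 − 7.44555·0.0112516)/(16.9454)] = 0.6711·0.639102 = 0.428901 mg/L.

0.4289 mg/L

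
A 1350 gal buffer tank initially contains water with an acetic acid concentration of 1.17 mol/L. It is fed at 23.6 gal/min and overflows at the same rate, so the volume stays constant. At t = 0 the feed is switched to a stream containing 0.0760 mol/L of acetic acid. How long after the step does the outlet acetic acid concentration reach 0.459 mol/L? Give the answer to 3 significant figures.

Transient balance on the dissolved component: V dC/dt = Q(C_in − C), so τ = V/Q = 57.203 min.
C(t) = C_in + (C₀ − C_in) e^(−t/τ). Set C = 0.459 and solve for t:
e^(−t/τ) = (C − C_in)/(C₀ − C_in) = (0.459 − 0.0760)/(1.17 − 0.0760) = 0.35009
t = −τ ln(…) = 57.203 × 1.0496 = 60.038 min.

60.0 min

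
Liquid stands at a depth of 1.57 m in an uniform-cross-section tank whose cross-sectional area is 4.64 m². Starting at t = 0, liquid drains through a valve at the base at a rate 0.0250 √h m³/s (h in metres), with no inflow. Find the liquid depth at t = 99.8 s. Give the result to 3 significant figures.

Accumulation of liquid (constant cross-section A): A dh/dt = −0.0250 √h.
Separate and integrate: 2(√h − √h₀) = −(0.0250/A) t.
√h = √1.57 − 0.0250·99.8/(2·4.64) = 1.2530 − 0.26886 = 0.98414.
h = 0.98414² = 0.96853 m.

0.969 m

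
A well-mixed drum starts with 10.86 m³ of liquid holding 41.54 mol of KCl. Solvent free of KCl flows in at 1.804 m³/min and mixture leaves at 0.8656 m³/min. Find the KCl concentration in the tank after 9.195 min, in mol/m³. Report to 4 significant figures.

Let m(t) be the amount of KCl. Volume: V(t) = V₀ + (Q_in − Q_out) t = 10.86 + 0.938400 t; V(9.195) = 19.4886 m³.
Species balance (pure solvent in): dm/dt = −Q_out · m/V(t).
dm/m = −Q_out dt/(V₀ + 0.938400 t); integrating gives ln(m/m₀) = −(Q_out/(Q_in−Q_out)) ln(V/V₀).
m = m₀ (V₀/V)^(Q_out/(Q_in−Q_out)) = 41.54 × (10.86/19.4886)^(0.922421) = 24.2224 mol.
C = m/V = 24.2224/19.4886 = 1.24290 mol/m³.

1.243 mol/m³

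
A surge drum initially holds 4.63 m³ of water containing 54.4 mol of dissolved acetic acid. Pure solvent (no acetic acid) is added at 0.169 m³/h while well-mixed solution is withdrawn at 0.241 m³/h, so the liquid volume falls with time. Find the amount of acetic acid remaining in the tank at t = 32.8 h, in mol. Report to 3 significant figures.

4.99 mol

Let m(t) be the amount of acetic acid. Volume: V(t) = V₀ + (Q_in − Q_out) t = 4.63 − 0.072000 t; V(32.8) = 2.2684 m³.
Solute balance: dm/dt = 0 − Q_out C = −Q_out m/V(t).
dm/m = −Q_out dt/(V₀ − 0.072000 t); integrating gives ln(m/m₀) = −(Q_out/(Q_in−Q_out)) ln(V/V₀).
m = m₀ (V₀/V)^(Q_out/(Q_in−Q_out)) = 54.4 × (4.63/2.2684)^(-3.3472) = 4.9937 mol.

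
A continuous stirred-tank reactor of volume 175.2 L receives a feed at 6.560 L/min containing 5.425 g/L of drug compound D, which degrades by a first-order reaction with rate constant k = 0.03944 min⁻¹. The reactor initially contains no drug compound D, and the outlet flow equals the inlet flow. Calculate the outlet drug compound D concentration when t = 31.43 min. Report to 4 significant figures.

Accumulation = in − out − consumed: V dC/dt = Q C_in − Q C − k V C.
This is linear with rate a = Q/V + k = 0.0768829 min⁻¹.
C_ss = Q C_in/(Q + kV) = 2.64204 g/L; C(t) = C_ss + (C₀ − C_ss) e^(−a t).
C(31.43) = 2.64204 + (-2.64204)·e^(−0.0768829·31.43) = 2.64204 + (-2.64204)·0.0892396 = 2.40627 g/L.

2.406 g/L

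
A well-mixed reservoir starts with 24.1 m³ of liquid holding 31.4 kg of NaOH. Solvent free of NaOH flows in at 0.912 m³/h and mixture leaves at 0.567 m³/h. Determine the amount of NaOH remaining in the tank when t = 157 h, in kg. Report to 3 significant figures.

Let m(t) be the amount of NaOH. Volume: V(t) = V₀ + (Q_in − Q_out) t = 24.1 + 0.34500 t; V(157) = 78.265 m³.
No NaOH enters, so dm/dt = −Q_out · (m/V).
dm/m = −Q_out dt/(V₀ + 0.34500 t); integrating gives ln(m/m₀) = −(Q_out/(Q_in−Q_out)) ln(V/V₀).
m = m₀ (V₀/V)^(Q_out/(Q_in−Q_out)) = 31.4 × (24.1/78.265)^(1.6435) = 4.5311 kg.

4.53 kg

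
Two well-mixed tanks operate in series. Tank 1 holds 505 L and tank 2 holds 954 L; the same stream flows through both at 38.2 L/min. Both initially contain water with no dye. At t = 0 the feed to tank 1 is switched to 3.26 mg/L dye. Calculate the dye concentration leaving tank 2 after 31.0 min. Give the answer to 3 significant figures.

1.61 mg/L

Time constants: τᵢ = Vᵢ/Q for each well-mixed tank.
τ₁ = 505/38.2 = 13.220 min; τ₂ = 954/38.2 = 24.974 min.
Tank 1: C₁ = C_in(1 − e^(−t/τ₁)). Tank 2 (τ₁ ≠ τ₂): C₂ = C_in[1 − (τ₁ e^(−t/τ₁) − τ₂ e^(−t/τ₂))/(τ₁ − τ₂)].
At t = 31.0: e^(−t/τ₁) = 0.095852, e^(−t/τ₂) = 0.28901.
C₂ = 3.26·[1 − (13.220·0.095852 − 24.974·0.28901)/(-11.754)] = 3.26·0.49374 = 1.6096 mg/L.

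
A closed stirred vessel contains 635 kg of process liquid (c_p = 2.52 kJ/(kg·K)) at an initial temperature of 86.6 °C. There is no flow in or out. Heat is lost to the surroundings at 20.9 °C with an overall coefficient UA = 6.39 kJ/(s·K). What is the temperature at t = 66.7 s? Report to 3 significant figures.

M c_p dT/dt = −UA(T − T_amb).
dT/dt = (T_ss − T)/τ with T_ss = T_amb = 20.900 °C, τ = M c_p/UA = 635·2.52/6.39 = 250.42 s.
T approaches T_ss exponentially: T(t) = T_ss + (T₀ − T_ss) e^(−t/τ).
T(66.7) = 20.900 + (65.700)·0.76617 = 71.237 °C.

71.2 °C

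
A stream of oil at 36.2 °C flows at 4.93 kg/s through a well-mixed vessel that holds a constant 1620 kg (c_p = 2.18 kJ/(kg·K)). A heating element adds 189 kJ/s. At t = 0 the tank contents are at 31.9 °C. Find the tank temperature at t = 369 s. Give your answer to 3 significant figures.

Energy balance: M c_p dT/dt = ṁ c_p (T_in − T) + 189.
τ = M/ṁ = 328.60 s; T_ss = T_in + Q̇/(ṁ c_p) = 36.2 + 189/(4.93·2.18) = 53.786 °C.
Solution: T(t) = T_ss + (T₀ − T_ss) e^(−t/τ).
T(369) = 53.786 + (-21.886)·e^(−369/328.60) = 53.786 + (-21.886)·0.32532 = 46.666 °C.

46.7 °C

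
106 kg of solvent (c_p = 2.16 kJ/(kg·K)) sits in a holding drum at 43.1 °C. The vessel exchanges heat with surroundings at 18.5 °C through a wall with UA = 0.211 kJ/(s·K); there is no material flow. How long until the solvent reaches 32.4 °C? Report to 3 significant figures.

Heat balance on the well-mixed liquid: M c_p dT/dt = −UA(T − T_amb).
τ = M c_p/UA = 1085.1 s; T_ss = T_amb = 18.500 °C.
T(t) = T_ss + (T₀ − T_ss)e^(−t/τ); set T = 32.4:
t = −τ ln[(T − T_ss)/(T₀ − T_ss)] = −1085.1 · ln(0.56504) = 619.45 s.

619 s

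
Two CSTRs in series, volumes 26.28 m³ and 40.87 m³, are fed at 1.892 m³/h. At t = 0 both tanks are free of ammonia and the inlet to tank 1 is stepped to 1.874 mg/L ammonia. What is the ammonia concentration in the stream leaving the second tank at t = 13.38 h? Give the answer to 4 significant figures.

0.3366 mg/L

Species balance on tank i: dCᵢ/dt = (Cᵢ₋₁ − Cᵢ)/τᵢ with τᵢ = Vᵢ/Q.
τ₁ = 26.28/1.892 = 13.8901 h; τ₂ = 40.87/1.892 = 21.6015 h.
Tank 1: C₁ = C_in(1 − e^(−t/τ₁)). Tank 2 (τ₁ ≠ τ₂): C₂ = C_in[1 − (τ₁ e^(−t/τ₁) − τ₂ e^(−t/τ₂))/(τ₁ − τ₂)].
At t = 13.38: e^(−t/τ₁) = 0.381640, e^(−t/τ₂) = 0.538266.
C₂ = 1.874·[1 − (13.8901·0.381640 − 21.6015·0.538266)/(-7.71142)] = 1.874·0.179613 = 0.336594 mg/L.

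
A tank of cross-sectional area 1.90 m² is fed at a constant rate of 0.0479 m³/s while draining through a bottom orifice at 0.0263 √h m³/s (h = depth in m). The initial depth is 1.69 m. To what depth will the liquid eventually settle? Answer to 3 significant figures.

3.32 m

Volume balance on the tank: A dh/dt = Q_in − 0.0263 √h. At steady state dh/dt = 0:
Q_in = 0.0263 √h_ss ⇒ √h_ss = 0.0479/0.0263 = 1.8213.
h_ss = 1.8213² = 3.3171 m. (Since h₀ = 1.69 m < h_ss, the level will rise toward this value.)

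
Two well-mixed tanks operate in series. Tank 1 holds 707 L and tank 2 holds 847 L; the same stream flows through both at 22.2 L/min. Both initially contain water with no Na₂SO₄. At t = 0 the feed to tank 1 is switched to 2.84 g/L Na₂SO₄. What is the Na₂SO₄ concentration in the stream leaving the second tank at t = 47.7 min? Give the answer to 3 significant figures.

1.13 g/L

Each tank obeys Vᵢ dCᵢ/dt = Q(Cᵢ₋₁ − Cᵢ), so τᵢ = Vᵢ/Q.
τ₁ = 707/22.2 = 31.847 min; τ₂ = 847/22.2 = 38.153 min.
Solving the cascade with C₁(0)=C₂(0)=0 gives C₂(t) = C_in[1 − (τ₁ e^(−t/τ₁) − τ₂ e^(−t/τ₂))/(τ₁ − τ₂)].
At t = 47.7: e^(−t/τ₁) = 0.22362, e^(−t/τ₂) = 0.28644.
C₂ = 2.84·[1 − (31.847·0.22362 − 38.153·0.28644)/(-6.3063)] = 2.84·0.39633 = 1.1256 g/L.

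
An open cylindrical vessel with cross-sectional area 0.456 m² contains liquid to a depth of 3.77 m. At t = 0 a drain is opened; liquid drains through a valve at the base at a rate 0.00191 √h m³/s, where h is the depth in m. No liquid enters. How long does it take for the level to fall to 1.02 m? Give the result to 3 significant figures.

445 s

A dh/dt = −Q_out = −0.00191 √h.
∫ h^(−1/2) dh = −(0.00191/A) ∫ dt, giving 2√h = 2√h₀ − (0.00191/A) t.
t = 2A(√h₀ − √h)/0.00191 = 2·0.456·(√3.77 − √1.02)/0.00191
  = 0.91200 × (1.9416 − 1.0100) / 0.00191 = 444.87 s.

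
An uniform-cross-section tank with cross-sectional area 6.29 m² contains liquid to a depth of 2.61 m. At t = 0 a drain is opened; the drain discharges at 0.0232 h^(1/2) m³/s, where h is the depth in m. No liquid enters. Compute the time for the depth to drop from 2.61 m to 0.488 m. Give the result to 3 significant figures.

497 s

Volume balance on the tank: A dh/dt = −0.0232 √h.
Separate and integrate: 2(√h − √h₀) = −(0.0232/A) t.
t = 2A(√h₀ − √h)/0.0232 = 2·6.29·(√2.61 − √0.488)/0.0232
  = 12.580 × (1.6155 − 0.69857) / 0.0232 = 497.22 s.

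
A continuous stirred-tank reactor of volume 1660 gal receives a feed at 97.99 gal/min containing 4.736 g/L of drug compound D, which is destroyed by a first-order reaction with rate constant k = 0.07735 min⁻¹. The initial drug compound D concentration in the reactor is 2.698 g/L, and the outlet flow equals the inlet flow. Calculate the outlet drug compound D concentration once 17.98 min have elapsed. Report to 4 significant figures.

2.106 g/L

Species balance: V dC/dt = Q C_in − Q C − k V C.
dC/dt = (Q/V) C_in − (Q/V + k) C; effective rate a = Q/V + k = 0.0590301 + 0.07735 = 0.136380 min⁻¹.
C_ss = Q C_in/(Q + kV) = 2.04991 g/L; C(t) = C_ss + (C₀ − C_ss) e^(−a t).
C(17.98) = 2.04991 + (0.648092)·e^(−0.136380·17.98) = 2.04991 + (0.648092)·0.0861113 = 2.10572 g/L.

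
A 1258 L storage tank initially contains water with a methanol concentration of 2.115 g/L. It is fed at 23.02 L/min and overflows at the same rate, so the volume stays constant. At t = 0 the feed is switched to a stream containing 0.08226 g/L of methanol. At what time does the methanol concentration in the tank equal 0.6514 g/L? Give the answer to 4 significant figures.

69.57 min

Species balance: V dC/dt = Q(C_in − C) ⇒ τ = V/Q = 54.6481 min.
C(t) = C_in + (C₀ − C_in) e^(−t/τ). Set C = 0.6514 and solve for t:
e^(−t/τ) = (C − C_in)/(C₀ − C_in) = (0.6514 − 0.08226)/(2.115 − 0.08226) = 0.279987
t = −τ ln(…) = 54.6481 × 1.27301 = 69.5678 min.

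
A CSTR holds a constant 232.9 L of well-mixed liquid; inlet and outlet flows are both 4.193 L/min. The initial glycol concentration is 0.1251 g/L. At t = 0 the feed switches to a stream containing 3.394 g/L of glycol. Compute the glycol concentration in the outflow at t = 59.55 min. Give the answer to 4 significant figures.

Accumulation = in − out for the solute gives V dC/dt = Q(C_in − C).
So dC/dt = (C_in − C)/τ with τ = V/Q = 232.9/4.193 = 55.5450 min.
This is linear first-order; C(t) = C_in + (C₀ − C_in) e^(−t/τ).
C(59.55) = 3.394 + (0.1251 − 3.394)·e^(−59.55/55.5450) = 3.394 + (-3.26890)·0.342287 = 2.27510 g/L.

2.275 g/L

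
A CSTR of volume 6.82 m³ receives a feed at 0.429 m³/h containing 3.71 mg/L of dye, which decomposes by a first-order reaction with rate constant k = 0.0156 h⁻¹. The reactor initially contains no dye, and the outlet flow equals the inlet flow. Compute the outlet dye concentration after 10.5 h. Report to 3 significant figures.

Accumulation = in − out − consumed: V dC/dt = Q C_in − Q C − k V C.
This is linear with rate a = Q/V + k = 0.078503 h⁻¹.
C_ss = Q C_in/(Q + kV) = 2.9728 mg/L; C(t) = C_ss + (C₀ − C_ss) e^(−a t).
C(10.5) = 2.9728 + (-2.9728)·e^(−0.078503·10.5) = 2.9728 + (-2.9728)·0.43855 = 1.6691 mg/L.

1.67 mg/L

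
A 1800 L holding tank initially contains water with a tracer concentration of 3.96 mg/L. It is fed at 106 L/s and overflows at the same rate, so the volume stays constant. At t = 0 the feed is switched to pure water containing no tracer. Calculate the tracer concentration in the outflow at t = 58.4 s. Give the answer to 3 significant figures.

0.127 mg/L

Accumulation = in − out for the solute gives V dC/dt = Q(C_in − C).
Rewrite as dC/dt + C/τ = C_in/τ, τ = V/Q = 16.981 s.
C approaches C_in exponentially: C(t) = C_in + (C₀ − C_in) e^(−t/τ).
C(58.4) = 0 + (3.96 − 0)·e^(−58.4/16.981) = 0 + (3.9600)·0.032093 = 0.12709 mg/L.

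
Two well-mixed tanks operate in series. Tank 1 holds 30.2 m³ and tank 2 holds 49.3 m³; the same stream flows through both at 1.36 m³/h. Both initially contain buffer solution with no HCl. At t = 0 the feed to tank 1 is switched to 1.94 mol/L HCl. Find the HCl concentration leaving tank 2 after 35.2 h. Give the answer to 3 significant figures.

Species balance on tank i: dCᵢ/dt = (Cᵢ₋₁ − Cᵢ)/τᵢ with τᵢ = Vᵢ/Q.
τ₁ = 30.2/1.36 = 22.206 h; τ₂ = 49.3/1.36 = 36.250 h.
Solving the cascade with C₁(0)=C₂(0)=0 gives C₂(t) = C_in[1 − (τ₁ e^(−t/τ₁) − τ₂ e^(−t/τ₂))/(τ₁ − τ₂)].
At t = 35.2: e^(−t/τ₁) = 0.20491, e^(−t/τ₂) = 0.37869.
C₂ = 1.94·[1 − (22.206·0.20491 − 36.250·0.37869)/(-14.044)] = 1.94·0.34654 = 0.67229 mol/L.

0.672 mol/L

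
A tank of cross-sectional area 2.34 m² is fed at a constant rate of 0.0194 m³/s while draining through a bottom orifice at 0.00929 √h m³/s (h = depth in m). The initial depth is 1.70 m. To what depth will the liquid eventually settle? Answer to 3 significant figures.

A dh/dt = Q_in − 0.00929 √h. Steady state requires inflow = outflow:
Q_in = 0.00929 √h_ss ⇒ √h_ss = 0.0194/0.00929 = 2.0883.
h_ss = 2.0883² = 4.3609 m. (Since h₀ = 1.70 m < h_ss, the level will rise toward this value.)

4.36 m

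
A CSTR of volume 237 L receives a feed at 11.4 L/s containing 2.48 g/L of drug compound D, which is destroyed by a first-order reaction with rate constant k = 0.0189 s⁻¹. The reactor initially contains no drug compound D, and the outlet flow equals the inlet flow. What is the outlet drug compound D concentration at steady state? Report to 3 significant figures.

1.78 g/L

Accumulation = in − out − consumed: V dC/dt = Q C_in − Q C − k V C.
At steady state: 0 = Q C_in − (Q + kV) C_ss, so C_ss = Q C_in/(Q + kV).
C_ss = 11.4·2.48/(11.4 + 0.0189·237) = 28.272/15.879 = 1.7804 g/L.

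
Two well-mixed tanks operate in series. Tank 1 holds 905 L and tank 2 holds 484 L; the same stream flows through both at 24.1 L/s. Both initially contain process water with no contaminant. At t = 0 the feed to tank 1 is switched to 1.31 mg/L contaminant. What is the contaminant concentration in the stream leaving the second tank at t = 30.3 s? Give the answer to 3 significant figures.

Each tank obeys Vᵢ dCᵢ/dt = Q(Cᵢ₋₁ − Cᵢ), so τᵢ = Vᵢ/Q.
τ₁ = 905/24.1 = 37.552 s; τ₂ = 484/24.1 = 20.083 s.
Solving the cascade with C₁(0)=C₂(0)=0 gives C₂(t) = C_in[1 − (τ₁ e^(−t/τ₁) − τ₂ e^(−t/τ₂))/(τ₁ − τ₂)].
At t = 30.3: e^(−t/τ₁) = 0.44625, e^(−t/τ₂) = 0.22119.
C₂ = 1.31·[1 − (37.552·0.44625 − 20.083·0.22119)/(17.469)] = 1.31·0.29502 = 0.38647 mg/L.

0.386 mg/L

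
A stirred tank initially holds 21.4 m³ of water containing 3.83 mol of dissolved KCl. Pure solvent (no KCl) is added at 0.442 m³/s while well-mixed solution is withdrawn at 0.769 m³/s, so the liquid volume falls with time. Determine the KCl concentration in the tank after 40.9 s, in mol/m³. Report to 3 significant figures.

0.0475 mol/m³

Total volume: dV/dt = Q_in − Q_out = -0.32700 m³/s, so V(t) = 21.4 − 0.32700 t and V(40.9) = 8.0257 m³.
No KCl enters, so dm/dt = −Q_out · (m/V).
Separate: dm/m = −Q_out dt/V(t) ⇒ ln(m/m₀) = −(Q_out/(Q_in−Q_out)) ln(V/V₀).
m = m₀ (V₀/V)^(Q_out/(Q_in−Q_out)) = 3.83 × (21.4/8.0257)^(-2.3517) = 0.38154 mol.
C = m/V = 0.38154/8.0257 = 0.047540 mol/m³.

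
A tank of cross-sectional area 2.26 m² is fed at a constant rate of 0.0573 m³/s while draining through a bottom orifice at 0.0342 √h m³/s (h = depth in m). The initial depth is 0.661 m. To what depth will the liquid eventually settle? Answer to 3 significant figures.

A dh/dt = Q_in − 0.0342 √h. Steady state requires inflow = outflow:
Q_in = 0.0342 √h_ss ⇒ √h_ss = 0.0573/0.0342 = 1.6754.
h_ss = 1.6754² = 2.8071 m. (Since h₀ = 0.661 m < h_ss, the level will rise toward this value.)

2.81 m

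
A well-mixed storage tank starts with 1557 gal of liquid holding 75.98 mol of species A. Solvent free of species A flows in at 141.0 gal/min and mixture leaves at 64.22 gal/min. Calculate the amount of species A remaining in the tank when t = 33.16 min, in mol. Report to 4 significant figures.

Total volume: dV/dt = Q_in − Q_out = 76.7800 gal/min, so V(t) = 1557 + 76.7800 t and V(33.16) = 4103.02 gal.
Solute balance: dm/dt = 0 − Q_out C = −Q_out m/V(t).
Separate: dm/m = −Q_out dt/V(t) ⇒ ln(m/m₀) = −(Q_out/(Q_in−Q_out)) ln(V/V₀).
m = m₀ (V₀/V)^(Q_out/(Q_in−Q_out)) = 75.98 × (1557/4103.02)^(0.836416) = 33.7849 mol.

33.78 mol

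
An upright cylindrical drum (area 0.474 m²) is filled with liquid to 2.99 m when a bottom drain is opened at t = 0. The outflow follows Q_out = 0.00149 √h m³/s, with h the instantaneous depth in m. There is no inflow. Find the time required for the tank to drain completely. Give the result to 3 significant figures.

1100 s

With no inflow, A dh/dt = −0.00149 √h.
∫ h^(−1/2) dh = −(0.00149/A) ∫ dt, giving 2√h = 2√h₀ − (0.00149/A) t.
Set h = 0: 2√h₀ = (0.00149/A) t_empty ⇒ t_empty = 2A√h₀/0.00149.
t_empty = 2·0.474·√2.99/0.00149 = 0.94800·1.7292/0.00149 = 1100.2 s.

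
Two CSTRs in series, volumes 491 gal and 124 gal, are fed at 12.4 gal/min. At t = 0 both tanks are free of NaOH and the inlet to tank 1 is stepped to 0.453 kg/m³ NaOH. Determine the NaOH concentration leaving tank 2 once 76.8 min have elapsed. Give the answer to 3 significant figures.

0.366 kg/m³

Each tank obeys Vᵢ dCᵢ/dt = Q(Cᵢ₋₁ − Cᵢ), so τᵢ = Vᵢ/Q.
τ₁ = 491/12.4 = 39.597 min; τ₂ = 124/12.4 = 10.000 min.
Solving the cascade with C₁(0)=C₂(0)=0 gives C₂(t) = C_in[1 − (τ₁ e^(−t/τ₁) − τ₂ e^(−t/τ₂))/(τ₁ − τ₂)].
At t = 76.8: e^(−t/τ₁) = 0.14377, e^(−t/τ₂) = 0.00046197.
C₂ = 0.453·[1 − (39.597·0.14377 − 10.000·0.00046197)/(29.597)] = 0.453·0.80781 = 0.36594 kg/m³.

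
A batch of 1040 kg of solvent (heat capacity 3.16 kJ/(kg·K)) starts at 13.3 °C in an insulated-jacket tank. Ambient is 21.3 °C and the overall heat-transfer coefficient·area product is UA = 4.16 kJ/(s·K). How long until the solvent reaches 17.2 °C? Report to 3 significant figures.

528 s

Lumped-capacitance energy balance: M c_p dT/dt = UA(T_amb − T).
τ = M c_p/UA = 790.00 s; T_ss = T_amb = 21.300 °C.
T(t) = T_ss + (T₀ − T_ss)e^(−t/τ); set T = 17.2:
t = −τ ln[(T − T_ss)/(T₀ − T_ss)] = −790.00 · ln(0.51250) = 528.08 s.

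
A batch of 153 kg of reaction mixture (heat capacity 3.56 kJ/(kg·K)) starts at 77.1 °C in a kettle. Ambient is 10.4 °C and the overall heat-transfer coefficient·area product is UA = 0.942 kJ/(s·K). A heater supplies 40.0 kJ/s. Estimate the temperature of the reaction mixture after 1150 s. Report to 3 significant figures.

M c_p dT/dt = −UA(T − T_amb) + Q̇.
dT/dt = (T_ss − T)/τ with T_ss = T_amb + Q̇/UA = 10.4 + 40.0/0.942 = 52.863 °C, τ = M c_p/UA = 153·3.56/0.942 = 578.22 s.
Integrating: T(t) = T_ss + (T₀ − T_ss) e^(−t/τ).
T(1150) = 52.863 + (24.237)·0.13685 = 56.180 °C.

56.2 °C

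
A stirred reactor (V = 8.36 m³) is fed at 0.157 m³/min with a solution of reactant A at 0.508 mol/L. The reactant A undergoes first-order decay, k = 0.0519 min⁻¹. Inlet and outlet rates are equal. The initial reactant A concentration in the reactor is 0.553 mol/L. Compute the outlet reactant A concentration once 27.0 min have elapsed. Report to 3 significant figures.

0.197 mol/L

V dC/dt = Q(C_in − C) − k V C.
This is linear with rate a = Q/V + k = 0.070680 min⁻¹.
C_ss = Q C_in/(Q + kV) = 0.13498 mol/L; C(t) = C_ss + (C₀ − C_ss) e^(−a t).
C(27.0) = 0.13498 + (0.41802)·e^(−0.070680·27.0) = 0.13498 + (0.41802)·0.14832 = 0.19698 mol/L.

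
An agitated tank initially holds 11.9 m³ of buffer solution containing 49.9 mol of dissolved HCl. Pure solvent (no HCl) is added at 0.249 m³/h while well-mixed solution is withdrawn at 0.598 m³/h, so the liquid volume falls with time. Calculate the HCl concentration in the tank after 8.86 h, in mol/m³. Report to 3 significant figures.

3.38 mol/m³

Total volume: dV/dt = Q_in − Q_out = -0.34900 m³/h, so V(t) = 11.9 − 0.34900 t and V(8.86) = 8.8079 m³.
Solute balance: dm/dt = 0 − Q_out C = −Q_out m/V(t).
Separate: dm/m = −Q_out dt/V(t) ⇒ ln(m/m₀) = −(Q_out/(Q_in−Q_out)) ln(V/V₀).
m = m₀ (V₀/V)^(Q_out/(Q_in−Q_out)) = 49.9 × (11.9/8.8079)^(-1.7135) = 29.798 mol.
C = m/V = 29.798/8.8079 = 3.3831 mol/m³.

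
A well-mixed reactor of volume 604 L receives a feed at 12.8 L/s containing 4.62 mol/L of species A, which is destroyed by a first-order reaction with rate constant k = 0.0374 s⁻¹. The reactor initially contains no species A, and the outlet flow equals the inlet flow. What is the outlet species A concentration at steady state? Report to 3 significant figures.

Accumulation = in − out − consumed: V dC/dt = Q C_in − Q C − k V C.
At steady state: 0 = Q C_in − (Q + kV) C_ss, so C_ss = Q C_in/(Q + kV).
C_ss = 12.8·4.62/(12.8 + 0.0374·604) = 59.136/35.390 = 1.6710 mol/L.

1.67 mol/L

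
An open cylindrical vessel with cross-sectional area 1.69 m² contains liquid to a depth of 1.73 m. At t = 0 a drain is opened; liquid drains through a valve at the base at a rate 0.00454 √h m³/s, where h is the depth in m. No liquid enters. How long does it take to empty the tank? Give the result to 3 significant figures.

979 s

With no inflow, A dh/dt = −0.00454 √h.
∫ h^(−1/2) dh = −(0.00454/A) ∫ dt, giving 2√h = 2√h₀ − (0.00454/A) t.
Set h = 0: 2√h₀ = (0.00454/A) t_empty ⇒ t_empty = 2A√h₀/0.00454.
t_empty = 2·1.69·√1.73/0.00454 = 3.3800·1.3153/0.00454 = 979.23 s.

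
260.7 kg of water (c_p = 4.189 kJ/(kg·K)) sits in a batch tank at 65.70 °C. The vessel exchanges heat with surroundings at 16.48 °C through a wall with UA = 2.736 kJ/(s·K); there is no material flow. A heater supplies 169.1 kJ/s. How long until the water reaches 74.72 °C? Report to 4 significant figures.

503.4 s

Lumped-capacitance energy balance: M c_p dT/dt = UA(T_amb − T) + Q̇.
τ = M c_p/UA = 399.149 s; T_ss = T_amb + Q̇/UA = 16.48 + 169.1/2.736 = 78.2856 °C.
T(t) = T_ss + (T₀ − T_ss)e^(−t/τ); set T = 74.72:
t = −τ ln[(T − T_ss)/(T₀ − T_ss)] = −399.149 · ln(0.283305) = 503.419 s.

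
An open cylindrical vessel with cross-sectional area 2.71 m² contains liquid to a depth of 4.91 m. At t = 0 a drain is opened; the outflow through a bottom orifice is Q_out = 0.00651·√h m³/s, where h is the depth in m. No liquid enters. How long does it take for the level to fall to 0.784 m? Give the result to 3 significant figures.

1110 s

Unsteady balance on liquid volume: A dh/dt = −0.00651 √h.
This is separable: 2 d(√h)/dt = −0.00651/A, so √h = √h₀ − (0.00651/(2A)) t.
t = 2A(√h₀ − √h)/0.00651 = 2·2.71·(√4.91 − √0.784)/0.00651
  = 5.4200 × (2.2159 − 0.88544) / 0.00651 = 1107.7 s.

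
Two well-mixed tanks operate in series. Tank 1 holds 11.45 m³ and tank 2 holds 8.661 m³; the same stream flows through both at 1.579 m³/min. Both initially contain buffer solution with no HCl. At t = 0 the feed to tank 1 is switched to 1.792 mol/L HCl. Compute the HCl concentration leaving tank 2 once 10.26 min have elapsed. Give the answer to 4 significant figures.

0.8619 mol/L

Each tank obeys Vᵢ dCᵢ/dt = Q(Cᵢ₋₁ − Cᵢ), so τᵢ = Vᵢ/Q.
τ₁ = 11.45/1.579 = 7.25142 min; τ₂ = 8.661/1.579 = 5.48512 min.
Solving the cascade with C₁(0)=C₂(0)=0 gives C₂(t) = C_in[1 − (τ₁ e^(−t/τ₁) − τ₂ e^(−t/τ₂))/(τ₁ − τ₂)].
At t = 10.26: e^(−t/τ₁) = 0.242951, e^(−t/τ₂) = 0.154044.
C₂ = 1.792·[1 − (7.25142·0.242951 − 5.48512·0.154044)/(1.76631)] = 1.792·0.480955 = 0.861872 mol/L.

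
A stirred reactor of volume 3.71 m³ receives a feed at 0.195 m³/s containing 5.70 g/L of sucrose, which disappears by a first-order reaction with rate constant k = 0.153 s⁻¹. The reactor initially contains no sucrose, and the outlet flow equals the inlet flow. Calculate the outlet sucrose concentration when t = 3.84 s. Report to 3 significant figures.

0.796 g/L

V dC/dt = Q(C_in − C) − k V C.
dC/dt = (Q/V) C_in − (Q/V + k) C; effective rate a = Q/V + k = 0.052561 + 0.153 = 0.20556 s⁻¹.
C_ss = Q C_in/(Q + kV) = 1.4575 g/L; C(t) = C_ss + (C₀ − C_ss) e^(−a t).
C(3.84) = 1.4575 + (-1.4575)·e^(−0.20556·3.84) = 1.4575 + (-1.4575)·0.45414 = 0.79557 g/L.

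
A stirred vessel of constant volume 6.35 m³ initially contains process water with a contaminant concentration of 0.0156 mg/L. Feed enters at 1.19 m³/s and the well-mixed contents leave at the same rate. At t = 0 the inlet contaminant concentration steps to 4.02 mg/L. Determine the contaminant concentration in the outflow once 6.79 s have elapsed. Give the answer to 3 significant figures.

Species balance on the tank: V dC/dt = Q(C_in − C).
Time constant τ = V/Q = 6.35/1.19 = 5.3361 s.
Integrating: C(t) = C_in + (C₀ − C_in) e^(−t/τ).
C(6.79) = 4.02 + (0.0156 − 4.02)·e^(−6.79/5.3361) = 4.02 + (-4.0044)·0.28014 = 2.8982 mg/L.

2.90 mg/L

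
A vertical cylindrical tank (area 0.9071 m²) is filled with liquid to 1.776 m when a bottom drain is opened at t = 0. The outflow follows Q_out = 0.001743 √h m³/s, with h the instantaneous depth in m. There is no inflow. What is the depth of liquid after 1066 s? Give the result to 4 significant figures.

0.09517 m

With no inflow, A dh/dt = −0.001743 √h.
This is separable: 2 d(√h)/dt = −0.001743/A, so √h = √h₀ − (0.001743/(2A)) t.
√h = √1.776 − 0.001743·1066/(2·0.9071) = 1.33267 − 1.02416 = 0.308503.
h = 0.308503² = 0.0951739 m.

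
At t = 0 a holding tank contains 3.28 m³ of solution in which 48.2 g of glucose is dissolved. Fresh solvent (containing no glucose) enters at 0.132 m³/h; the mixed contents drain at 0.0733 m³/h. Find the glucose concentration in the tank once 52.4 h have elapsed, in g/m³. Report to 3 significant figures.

3.32 g/m³

Total volume: dV/dt = Q_in − Q_out = 0.058700 m³/h, so V(t) = 3.28 + 0.058700 t and V(52.4) = 6.3559 m³.
Species balance (pure solvent in): dm/dt = −Q_out · m/V(t).
Separate: dm/m = −Q_out dt/V(t) ⇒ ln(m/m₀) = −(Q_out/(Q_in−Q_out)) ln(V/V₀).
m = m₀ (V₀/V)^(Q_out/(Q_in−Q_out)) = 48.2 × (3.28/6.3559)^(1.2487) = 21.100 g.
C = m/V = 21.100/6.3559 = 3.3198 g/m³.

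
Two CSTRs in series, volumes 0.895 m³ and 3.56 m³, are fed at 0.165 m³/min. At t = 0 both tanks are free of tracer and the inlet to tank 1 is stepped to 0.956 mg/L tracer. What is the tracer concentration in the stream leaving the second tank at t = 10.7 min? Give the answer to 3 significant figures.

0.223 mg/L

Species balance on tank i: dCᵢ/dt = (Cᵢ₋₁ − Cᵢ)/τᵢ with τᵢ = Vᵢ/Q.
τ₁ = 0.895/0.165 = 5.4242 min; τ₂ = 3.56/0.165 = 21.576 min.
Tank 1: C₁ = C_in(1 − e^(−t/τ₁)). Tank 2 (τ₁ ≠ τ₂): C₂ = C_in[1 − (τ₁ e^(−t/τ₁) − τ₂ e^(−t/τ₂))/(τ₁ − τ₂)].
At t = 10.7: e^(−t/τ₁) = 0.13909, e^(−t/τ₂) = 0.60901.
C₂ = 0.956·[1 − (5.4242·0.13909 − 21.576·0.60901)/(-16.152)] = 0.956·0.23318 = 0.22292 mg/L.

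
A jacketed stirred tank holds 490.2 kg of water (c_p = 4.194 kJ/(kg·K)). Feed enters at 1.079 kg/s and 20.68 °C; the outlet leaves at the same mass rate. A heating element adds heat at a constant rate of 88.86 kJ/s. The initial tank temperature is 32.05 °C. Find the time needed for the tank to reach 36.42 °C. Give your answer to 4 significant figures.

M c_p dT/dt = ṁ c_p (T_in − T) + Q̇.
τ = M/ṁ = 454.310 s; T_ss = T_in + Q̇/(ṁ c_p) = 40.3162 °C.
T(t) = T_ss + (T₀ − T_ss) e^(−t/τ). Set T = 36.42:
e^(−t/τ) = (36.42 − 40.3162)/(32.05 − 40.3162) = 0.471338
t = −454.310 · ln(0.471338) = 341.722 s.

341.7 s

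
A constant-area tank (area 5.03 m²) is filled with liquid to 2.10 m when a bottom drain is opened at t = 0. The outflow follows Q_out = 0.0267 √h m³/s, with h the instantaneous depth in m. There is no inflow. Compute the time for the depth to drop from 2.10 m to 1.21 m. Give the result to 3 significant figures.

With no inflow, A dh/dt = −0.0267 √h.
This is separable: 2 d(√h)/dt = −0.0267/A, so √h = √h₀ − (0.0267/(2A)) t.
t = 2A(√h₀ − √h)/0.0267 = 2·5.03·(√2.10 − √1.21)/0.0267
  = 10.060 × (1.4491 − 1.1000) / 0.0267 = 131.55 s.

132 s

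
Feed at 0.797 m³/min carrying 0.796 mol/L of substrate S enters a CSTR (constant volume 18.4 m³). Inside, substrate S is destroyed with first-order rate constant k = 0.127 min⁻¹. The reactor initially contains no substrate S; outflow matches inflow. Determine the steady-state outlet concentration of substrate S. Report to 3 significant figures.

0.202 mol/L

Species balance: V dC/dt = Q C_in − Q C − k V C.
Steady state (dC/dt = 0): C_ss = Q C_in/(Q + kV) = C_in/(1 + kV/Q).
C_ss = 0.797·0.796/(0.797 + 0.127·18.4) = 0.63441/3.1338 = 0.20244 mol/L.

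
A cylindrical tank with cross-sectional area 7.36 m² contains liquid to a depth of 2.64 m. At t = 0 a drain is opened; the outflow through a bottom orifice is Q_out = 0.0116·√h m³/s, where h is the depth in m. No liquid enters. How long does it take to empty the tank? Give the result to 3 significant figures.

A dh/dt = −Q_out = −0.0116 √h.
Separate and integrate: 2(√h − √h₀) = −(0.0116/A) t.
Tank is empty when √h = 0: t_empty = 2A√h₀/0.0116.
t_empty = 2·7.36·√2.64/0.0116 = 14.720·1.6248/0.0116 = 2061.8 s.

2060 s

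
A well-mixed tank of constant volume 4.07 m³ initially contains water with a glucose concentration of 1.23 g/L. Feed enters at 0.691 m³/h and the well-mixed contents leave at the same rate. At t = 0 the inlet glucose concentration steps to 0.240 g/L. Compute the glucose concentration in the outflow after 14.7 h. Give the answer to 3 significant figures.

0.322 g/L

Unsteady species balance (constant V, well mixed): V dC/dt = Q(C_in − C).
So dC/dt = (C_in − C)/τ with τ = V/Q = 4.07/0.691 = 5.8900 h.
C approaches C_in exponentially: C(t) = C_in + (C₀ − C_in) e^(−t/τ).
C(14.7) = 0.240 + (1.23 − 0.240)·e^(−14.7/5.8900) = 0.240 + (0.99000)·0.082435 = 0.32161 g/L.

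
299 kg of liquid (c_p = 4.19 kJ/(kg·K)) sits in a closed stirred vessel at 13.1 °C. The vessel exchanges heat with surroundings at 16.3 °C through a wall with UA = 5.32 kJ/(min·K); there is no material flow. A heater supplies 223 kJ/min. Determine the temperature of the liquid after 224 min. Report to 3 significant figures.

40.8 °C

M c_p dT/dt = −UA(T − T_amb) + Q̇.
dT/dt = (T_ss − T)/τ with T_ss = T_amb + Q̇/UA = 16.3 + 223/5.32 = 58.217 °C, τ = M c_p/UA = 299·4.19/5.32 = 235.49 min.
Solution: T(t) = T_ss + (T₀ − T_ss) e^(−t/τ).
T(224) = 58.217 + (-45.117)·0.38628 = 40.790 °C.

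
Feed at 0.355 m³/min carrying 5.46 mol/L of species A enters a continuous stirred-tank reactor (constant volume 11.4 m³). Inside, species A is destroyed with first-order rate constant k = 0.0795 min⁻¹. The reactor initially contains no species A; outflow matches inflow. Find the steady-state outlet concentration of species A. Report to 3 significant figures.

Species balance: V dC/dt = Q C_in − Q C − k V C.
At steady state: 0 = Q C_in − (Q + kV) C_ss, so C_ss = Q C_in/(Q + kV).
C_ss = 0.355·5.46/(0.355 + 0.0795·11.4) = 1.9383/1.2613 = 1.5367 mol/L.

1.54 mol/L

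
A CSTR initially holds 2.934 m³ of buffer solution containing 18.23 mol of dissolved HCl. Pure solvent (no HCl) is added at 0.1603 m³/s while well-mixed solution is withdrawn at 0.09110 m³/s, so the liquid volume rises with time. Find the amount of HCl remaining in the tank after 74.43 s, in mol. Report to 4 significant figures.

4.800 mol

Let m(t) be the amount of HCl. Volume: V(t) = V₀ + (Q_in − Q_out) t = 2.934 + 0.0692000 t; V(74.43) = 8.08456 m³.
Species balance (pure solvent in): dm/dt = −Q_out · m/V(t).
dm/m = −Q_out dt/(V₀ + 0.0692000 t); integrating gives ln(m/m₀) = −(Q_out/(Q_in−Q_out)) ln(V/V₀).
m = m₀ (V₀/V)^(Q_out/(Q_in−Q_out)) = 18.23 × (2.934/8.08456)^(1.31647) = 4.80043 mol.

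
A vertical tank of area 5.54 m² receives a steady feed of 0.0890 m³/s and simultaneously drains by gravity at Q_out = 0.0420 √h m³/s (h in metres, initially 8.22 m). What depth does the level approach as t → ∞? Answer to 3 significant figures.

A dh/dt = Q_in − 0.0420 √h. Steady state requires inflow = outflow:
Q_in = 0.0420 √h_ss ⇒ √h_ss = 0.0890/0.0420 = 2.1190.
h_ss = 2.1190² = 4.4904 m. (Since h₀ = 8.22 m > h_ss, the level will fall toward this value.)

4.49 m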